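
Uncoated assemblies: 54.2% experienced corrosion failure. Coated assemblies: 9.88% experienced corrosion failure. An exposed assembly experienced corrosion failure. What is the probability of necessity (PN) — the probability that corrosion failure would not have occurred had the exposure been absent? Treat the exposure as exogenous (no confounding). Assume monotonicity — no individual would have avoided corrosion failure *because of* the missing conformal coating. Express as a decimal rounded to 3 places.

p₁ = 0.542, p₀ = 0.0988.
Under exogeneity and monotonicity, PN = (p₁ − p₀) / p₁.
PN = (0.542 − 0.0988) / 0.542 = 0.4432 / 0.542 ≈ 0.8177

PN ≈ 0.818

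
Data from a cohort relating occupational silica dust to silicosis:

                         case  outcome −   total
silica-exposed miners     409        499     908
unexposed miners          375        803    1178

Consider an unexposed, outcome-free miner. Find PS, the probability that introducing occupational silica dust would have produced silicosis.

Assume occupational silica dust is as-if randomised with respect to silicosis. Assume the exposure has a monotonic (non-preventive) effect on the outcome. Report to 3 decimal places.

PS ≈ 0.194

p₁ = P(outcome | exposed) = 409/908 = 0.45044
p₀ = P(outcome | unexposed) = 375/1178 = 0.31834
Under exogeneity and monotonicity, PS = (p₁ − p₀) / (1 − p₀).
PS = (0.45044 − 0.31834) / (1 − 0.31834) = 0.1321 / 0.68166 ≈ 0.1938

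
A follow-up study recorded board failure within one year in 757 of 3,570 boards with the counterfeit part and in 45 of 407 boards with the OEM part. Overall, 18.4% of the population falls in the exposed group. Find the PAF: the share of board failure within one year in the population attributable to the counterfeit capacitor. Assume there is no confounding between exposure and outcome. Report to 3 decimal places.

p₁ = P(outcome | exposed) = 757/3570 = 0.21204
p₀ = P(outcome | unexposed) = 45/407 = 0.11057
Overall risk P(Y=1) = π·p₁ + (1−π)·p₀ = 0.184×0.21204 + 0.816×0.11057 = 0.12924.
Under exogeneity, PAF = [P(Y=1) − p₀] / P(Y=1).
PAF = (0.12924 − 0.11057) / 0.12924 ≈ 0.1445

PAF ≈ 0.144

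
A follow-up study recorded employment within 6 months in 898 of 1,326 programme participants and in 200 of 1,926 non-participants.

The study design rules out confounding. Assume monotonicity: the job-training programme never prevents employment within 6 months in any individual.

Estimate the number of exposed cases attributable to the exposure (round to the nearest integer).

p₁ = P(outcome | exposed) = 898/1326 = 0.67722
p₀ = P(outcome | unexposed) = 200/1926 = 0.10384
PN = (p₁ − p₀)/p₁ = (0.67722 − 0.10384) / 0.67722 ≈ 0.84667.
Attributable cases ≈ PN × (exposed cases) = 0.84667 × 898 ≈ 760.31.

about 760 cases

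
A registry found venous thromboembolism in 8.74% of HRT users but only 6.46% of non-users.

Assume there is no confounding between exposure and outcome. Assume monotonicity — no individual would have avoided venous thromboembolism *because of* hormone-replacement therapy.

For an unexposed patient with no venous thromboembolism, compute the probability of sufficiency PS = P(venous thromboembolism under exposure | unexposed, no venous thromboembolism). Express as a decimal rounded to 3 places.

PS ≈ 0.024

p₁ = 0.0874, p₀ = 0.0646.
Under exogeneity and monotonicity, PS = (p₁ − p₀) / (1 − p₀).
PS = (0.0874 − 0.0646) / (1 − 0.0646) = 0.0228 / 0.9354 ≈ 0.0244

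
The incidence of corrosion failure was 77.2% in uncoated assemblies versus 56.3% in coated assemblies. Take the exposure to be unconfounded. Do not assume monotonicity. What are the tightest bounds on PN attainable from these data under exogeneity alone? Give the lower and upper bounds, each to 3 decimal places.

p₁ = 0.772, p₀ = 0.563.
Under exogeneity alone the bounds on PN are max{0,(p₁−p₀)/p₁} ≤ PN ≤ min{1,(1−p₀)/p₁}.
  lower = (p₁ − p₀)/p₁ = 0.209 / 0.772 ≈ 0.2707
  upper = min{1, (1 − p₀)/p₁} = 0.437 / 0.772 ≈ 0.5661

0.271 ≤ PN ≤ 0.566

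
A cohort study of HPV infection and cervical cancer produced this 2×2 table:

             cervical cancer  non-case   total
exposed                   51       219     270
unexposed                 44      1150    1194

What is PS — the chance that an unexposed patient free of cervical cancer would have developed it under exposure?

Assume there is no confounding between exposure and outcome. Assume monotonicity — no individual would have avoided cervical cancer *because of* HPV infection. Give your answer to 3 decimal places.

p₁ = P(outcome | exposed) = 51/270 = 0.18889
p₀ = P(outcome | unexposed) = 44/1194 = 0.036851
Under exogeneity and monotonicity, PS = (p₁ − p₀) / (1 − p₀).
PS = (0.18889 − 0.036851) / (1 − 0.036851) = 0.15204 / 0.96315 ≈ 0.1579

PS ≈ 0.158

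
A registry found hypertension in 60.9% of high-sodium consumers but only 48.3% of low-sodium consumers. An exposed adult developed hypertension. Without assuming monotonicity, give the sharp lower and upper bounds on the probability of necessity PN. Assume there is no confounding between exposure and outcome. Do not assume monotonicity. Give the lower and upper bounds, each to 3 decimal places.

0.207 ≤ PN ≤ 0.849

p₁ = 0.609, p₀ = 0.483.
Under exogeneity alone the bounds on PN are max{0,(p₁−p₀)/p₁} ≤ PN ≤ min{1,(1−p₀)/p₁}.
  lower = (p₁ − p₀)/p₁ = 0.126 / 0.609 ≈ 0.2069
  upper = min{1, (1 − p₀)/p₁} = 0.517 / 0.609 ≈ 0.8489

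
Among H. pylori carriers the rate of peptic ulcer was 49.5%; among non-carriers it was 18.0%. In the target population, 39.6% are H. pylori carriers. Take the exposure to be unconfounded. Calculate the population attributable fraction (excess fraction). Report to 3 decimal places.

p₁ = 0.495, p₀ = 0.18.
Overall risk P(Y=1) = π·p₁ + (1−π)·p₀ = 0.396×0.495 + 0.604×0.18 = 0.30474.
Under exogeneity, PAF = [P(Y=1) − p₀] / P(Y=1).
PAF = (0.30474 − 0.18) / 0.30474 ≈ 0.4093

PAF ≈ 0.409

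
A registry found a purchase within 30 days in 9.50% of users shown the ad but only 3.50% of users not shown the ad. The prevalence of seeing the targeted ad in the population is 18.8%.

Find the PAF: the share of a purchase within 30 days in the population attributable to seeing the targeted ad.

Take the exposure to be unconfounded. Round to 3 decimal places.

p₁ = 0.095, p₀ = 0.035.
Overall risk P(Y=1) = π·p₁ + (1−π)·p₀ = 0.188×0.095 + 0.812×0.035 = 0.04628.
Under exogeneity, PAF = [P(Y=1) − p₀] / P(Y=1).
PAF = (0.04628 − 0.035) / 0.04628 ≈ 0.2437

PAF ≈ 0.244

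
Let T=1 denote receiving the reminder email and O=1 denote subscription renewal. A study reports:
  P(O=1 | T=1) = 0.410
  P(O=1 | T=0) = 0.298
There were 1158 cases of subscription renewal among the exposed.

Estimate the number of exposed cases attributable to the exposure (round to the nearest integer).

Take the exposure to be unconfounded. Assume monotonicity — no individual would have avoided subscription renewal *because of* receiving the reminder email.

about 316 cases

Let p₁ = 0.41, p₀ = 0.298.
PN = (p₁ − p₀)/p₁ = (0.41 − 0.298) / 0.41 ≈ 0.27317.
Attributable cases ≈ PN × (exposed cases) = 0.27317 × 1158 ≈ 316.33.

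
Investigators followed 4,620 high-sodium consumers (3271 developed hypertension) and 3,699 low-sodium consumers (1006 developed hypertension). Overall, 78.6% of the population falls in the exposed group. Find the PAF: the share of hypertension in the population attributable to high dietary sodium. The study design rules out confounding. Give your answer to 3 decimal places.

p₁ = P(outcome | exposed) = 3271/4620 = 0.70801
p₀ = P(outcome | unexposed) = 1006/3699 = 0.27197
Overall risk P(Y=1) = π·p₁ + (1−π)·p₀ = 0.786×0.70801 + 0.214×0.27197 = 0.6147.
Under exogeneity, PAF = [P(Y=1) − p₀] / P(Y=1).
PAF = (0.6147 − 0.27197) / 0.6147 ≈ 0.5576

PAF ≈ 0.558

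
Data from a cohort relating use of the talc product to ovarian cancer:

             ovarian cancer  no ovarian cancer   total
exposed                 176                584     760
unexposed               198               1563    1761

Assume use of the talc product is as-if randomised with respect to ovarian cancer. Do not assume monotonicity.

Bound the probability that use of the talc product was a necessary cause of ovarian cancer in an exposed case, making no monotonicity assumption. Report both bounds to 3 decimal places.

0.514 ≤ PN ≤ 1.000

p₁ = P(outcome | exposed) = 176/760 = 0.23158
p₀ = P(outcome | unexposed) = 198/1761 = 0.11244
Under exogeneity alone the bounds on PN are max{0,(p₁−p₀)/p₁} ≤ PN ≤ min{1,(1−p₀)/p₁}.
  lower = (p₁ − p₀)/p₁ = 0.11914 / 0.23158 ≈ 0.5145
  upper = min{1, (1 − p₀)/p₁} = 0.88756 / 0.23158 ≈ 3.8327 → capped at 1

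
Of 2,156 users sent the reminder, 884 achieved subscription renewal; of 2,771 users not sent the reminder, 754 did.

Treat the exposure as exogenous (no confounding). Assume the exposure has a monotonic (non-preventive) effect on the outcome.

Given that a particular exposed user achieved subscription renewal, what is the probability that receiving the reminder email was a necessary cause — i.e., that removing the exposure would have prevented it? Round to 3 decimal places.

PN ≈ 0.336

p₁ = P(outcome | exposed) = 884/2156 = 0.41002
p₀ = P(outcome | unexposed) = 754/2771 = 0.2721
Under exogeneity and monotonicity, PN = (p₁ − p₀) / p₁.
PN = (0.41002 − 0.2721) / 0.41002 = 0.13791 / 0.41002 ≈ 0.3364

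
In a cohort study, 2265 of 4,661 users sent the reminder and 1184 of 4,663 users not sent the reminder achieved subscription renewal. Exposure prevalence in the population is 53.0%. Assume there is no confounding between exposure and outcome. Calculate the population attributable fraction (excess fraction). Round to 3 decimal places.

PAF ≈ 0.326

p₁ = P(outcome | exposed) = 2265/4661 = 0.48595
p₀ = P(outcome | unexposed) = 1184/4663 = 0.25391
Overall risk P(Y=1) = π·p₁ + (1−π)·p₀ = 0.53×0.48595 + 0.47×0.25391 = 0.37689.
Under exogeneity, PAF = [P(Y=1) − p₀] / P(Y=1).
PAF = (0.37689 − 0.25391) / 0.37689 ≈ 0.3263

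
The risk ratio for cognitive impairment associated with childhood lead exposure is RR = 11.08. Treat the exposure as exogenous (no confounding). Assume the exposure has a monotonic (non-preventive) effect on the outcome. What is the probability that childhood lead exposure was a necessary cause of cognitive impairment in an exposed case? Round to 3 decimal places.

PN ≈ 0.910

Under exogeneity and monotonicity, PN = (RR − 1) / RR = 1 − 1/RR.
PN = (11.08 − 1) / 11.08 = 10.08 / 11.08 ≈ 0.9097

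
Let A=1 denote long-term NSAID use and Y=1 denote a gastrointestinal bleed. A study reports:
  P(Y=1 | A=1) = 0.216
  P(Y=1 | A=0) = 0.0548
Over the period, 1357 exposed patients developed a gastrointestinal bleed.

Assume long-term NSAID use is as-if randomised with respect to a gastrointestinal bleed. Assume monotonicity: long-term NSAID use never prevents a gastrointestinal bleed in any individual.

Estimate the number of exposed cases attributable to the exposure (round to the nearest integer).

about 1013 cases

Let p₁ = 0.216, p₀ = 0.0548.
PN = (p₁ − p₀)/p₁ = (0.216 − 0.0548) / 0.216 ≈ 0.74630.
Attributable cases ≈ PN × (exposed cases) = 0.74630 × 1357 ≈ 1012.72.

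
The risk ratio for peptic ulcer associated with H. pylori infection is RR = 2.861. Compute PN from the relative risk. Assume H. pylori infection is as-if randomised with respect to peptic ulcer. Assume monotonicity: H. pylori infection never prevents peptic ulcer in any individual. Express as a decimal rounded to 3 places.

Under exogeneity and monotonicity, PN = (RR − 1) / RR = 1 − 1/RR.
PN = (2.861 − 1) / 2.861 = 1.861 / 2.861 ≈ 0.6505

PN ≈ 0.650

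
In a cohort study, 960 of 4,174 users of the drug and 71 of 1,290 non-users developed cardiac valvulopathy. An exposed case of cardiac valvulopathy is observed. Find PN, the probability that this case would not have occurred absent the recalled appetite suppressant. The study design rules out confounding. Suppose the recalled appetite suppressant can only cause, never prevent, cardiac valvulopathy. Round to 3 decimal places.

p₁ = P(outcome | exposed) = 960/4174 = 0.23
p₀ = P(outcome | unexposed) = 71/1290 = 0.055039
Under exogeneity and monotonicity, PN = (p₁ − p₀) / p₁.
PN = (0.23 − 0.055039) / 0.23 = 0.17496 / 0.23 ≈ 0.7607

PN ≈ 0.761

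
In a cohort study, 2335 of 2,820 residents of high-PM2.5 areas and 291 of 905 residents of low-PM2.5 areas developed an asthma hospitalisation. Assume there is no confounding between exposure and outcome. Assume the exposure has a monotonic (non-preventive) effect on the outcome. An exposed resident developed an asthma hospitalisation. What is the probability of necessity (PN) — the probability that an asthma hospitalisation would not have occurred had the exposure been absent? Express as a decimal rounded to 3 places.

p₁ = P(outcome | exposed) = 2335/2820 = 0.82801
p₀ = P(outcome | unexposed) = 291/905 = 0.32155
Under exogeneity and monotonicity, PN = (p₁ − p₀) / p₁.
PN = (0.82801 − 0.32155) / 0.82801 = 0.50647 / 0.82801 ≈ 0.6117

PN ≈ 0.612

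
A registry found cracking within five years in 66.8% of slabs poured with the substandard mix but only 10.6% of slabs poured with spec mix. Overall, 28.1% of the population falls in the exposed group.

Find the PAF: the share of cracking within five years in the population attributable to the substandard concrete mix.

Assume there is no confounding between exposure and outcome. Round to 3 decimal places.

PAF ≈ 0.598

p₁ = 0.668, p₀ = 0.106.
Overall risk P(Y=1) = π·p₁ + (1−π)·p₀ = 0.281×0.668 + 0.719×0.106 = 0.26392.
Under exogeneity, PAF = [P(Y=1) − p₀] / P(Y=1).
PAF = (0.26392 − 0.106) / 0.26392 ≈ 0.5984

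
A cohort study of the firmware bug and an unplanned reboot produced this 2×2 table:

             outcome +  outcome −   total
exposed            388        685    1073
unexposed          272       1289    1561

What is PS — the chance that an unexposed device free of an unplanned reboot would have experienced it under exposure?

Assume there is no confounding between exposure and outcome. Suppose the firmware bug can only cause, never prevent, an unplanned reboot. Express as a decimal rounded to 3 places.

p₁ = P(outcome | exposed) = 388/1073 = 0.3616
p₀ = P(outcome | unexposed) = 272/1561 = 0.17425
Under exogeneity and monotonicity, PS = (p₁ − p₀) / (1 − p₀).
PS = (0.3616 − 0.17425) / (1 − 0.17425) = 0.18736 / 0.82575 ≈ 0.2269

PS ≈ 0.227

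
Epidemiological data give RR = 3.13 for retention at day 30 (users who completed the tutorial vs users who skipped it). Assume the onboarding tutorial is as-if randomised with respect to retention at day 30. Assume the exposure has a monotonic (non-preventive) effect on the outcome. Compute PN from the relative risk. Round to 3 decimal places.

PN ≈ 0.681

Under exogeneity and monotonicity, PN = (RR − 1) / RR = 1 − 1/RR.
PN = (3.13 − 1) / 3.13 = 2.13 / 3.13 ≈ 0.6805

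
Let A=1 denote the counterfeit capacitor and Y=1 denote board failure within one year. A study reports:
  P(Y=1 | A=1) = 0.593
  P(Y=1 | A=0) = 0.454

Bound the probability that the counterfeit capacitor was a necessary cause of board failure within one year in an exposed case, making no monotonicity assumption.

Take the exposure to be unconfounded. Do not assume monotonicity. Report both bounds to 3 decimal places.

0.234 ≤ PN ≤ 0.921

Let p₁ = 0.593, p₀ = 0.454.
Under exogeneity alone the bounds on PN are max{0,(p₁−p₀)/p₁} ≤ PN ≤ min{1,(1−p₀)/p₁}.
  lower = (p₁ − p₀)/p₁ = 0.139 / 0.593 ≈ 0.2344
  upper = min{1, (1 − p₀)/p₁} = 0.546 / 0.593 ≈ 0.9207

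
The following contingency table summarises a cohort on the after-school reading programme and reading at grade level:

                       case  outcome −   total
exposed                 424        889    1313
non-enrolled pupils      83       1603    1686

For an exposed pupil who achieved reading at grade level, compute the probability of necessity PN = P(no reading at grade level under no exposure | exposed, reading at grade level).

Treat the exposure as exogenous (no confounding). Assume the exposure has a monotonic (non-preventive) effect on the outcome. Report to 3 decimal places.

p₁ = P(outcome | exposed) = 424/1313 = 0.32292
p₀ = P(outcome | unexposed) = 83/1686 = 0.049229
Under exogeneity and monotonicity, PN = (p₁ − p₀) / p₁.
PN = (0.32292 − 0.049229) / 0.32292 = 0.2737 / 0.32292 ≈ 0.8476

PN ≈ 0.848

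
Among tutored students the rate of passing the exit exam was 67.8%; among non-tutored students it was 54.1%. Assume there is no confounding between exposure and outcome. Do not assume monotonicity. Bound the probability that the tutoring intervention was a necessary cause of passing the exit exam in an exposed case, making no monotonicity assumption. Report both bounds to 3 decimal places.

p₁ = 0.678, p₀ = 0.541.
Under exogeneity alone the bounds on PN are max{0,(p₁−p₀)/p₁} ≤ PN ≤ min{1,(1−p₀)/p₁}.
  lower = (p₁ − p₀)/p₁ = 0.137 / 0.678 ≈ 0.2021
  upper = min{1, (1 − p₀)/p₁} = 0.459 / 0.678 ≈ 0.6770

0.202 ≤ PN ≤ 0.677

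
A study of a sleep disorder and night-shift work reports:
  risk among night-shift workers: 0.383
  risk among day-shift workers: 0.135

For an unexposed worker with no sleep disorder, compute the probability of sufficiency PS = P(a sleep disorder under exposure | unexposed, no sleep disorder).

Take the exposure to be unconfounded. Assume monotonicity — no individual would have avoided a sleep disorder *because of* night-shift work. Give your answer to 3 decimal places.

PS ≈ 0.287

Let p₁ = 0.383, p₀ = 0.135.
Under exogeneity and monotonicity, PS = (p₁ − p₀) / (1 − p₀).
PS = (0.383 − 0.135) / (1 − 0.135) = 0.248 / 0.865 ≈ 0.2867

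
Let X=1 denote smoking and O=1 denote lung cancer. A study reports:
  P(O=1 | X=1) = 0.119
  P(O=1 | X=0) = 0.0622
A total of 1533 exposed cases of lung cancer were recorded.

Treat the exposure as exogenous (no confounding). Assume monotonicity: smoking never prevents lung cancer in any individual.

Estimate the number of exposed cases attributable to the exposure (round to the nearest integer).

about 732 cases

Let p₁ = 0.119, p₀ = 0.0622.
PN = (p₁ − p₀)/p₁ = (0.119 − 0.0622) / 0.119 ≈ 0.47731.
Attributable cases ≈ PN × (exposed cases) = 0.47731 × 1533 ≈ 731.72.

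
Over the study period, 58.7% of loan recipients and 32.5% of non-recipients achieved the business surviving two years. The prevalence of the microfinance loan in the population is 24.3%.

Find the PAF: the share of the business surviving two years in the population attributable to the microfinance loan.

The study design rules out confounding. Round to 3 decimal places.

p₁ = 0.587, p₀ = 0.325.
Overall risk P(Y=1) = π·p₁ + (1−π)·p₀ = 0.243×0.587 + 0.757×0.325 = 0.38867.
Under exogeneity, PAF = [P(Y=1) − p₀] / P(Y=1).
PAF = (0.38867 − 0.325) / 0.38867 ≈ 0.1638

PAF ≈ 0.164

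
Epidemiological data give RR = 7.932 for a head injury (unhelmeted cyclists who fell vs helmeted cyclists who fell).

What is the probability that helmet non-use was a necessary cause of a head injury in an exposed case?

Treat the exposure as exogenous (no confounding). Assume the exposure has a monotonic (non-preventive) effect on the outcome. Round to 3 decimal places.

PN ≈ 0.874

Under exogeneity and monotonicity, PN = (RR − 1) / RR = 1 − 1/RR.
PN = (7.932 − 1) / 7.932 = 6.932 / 7.932 ≈ 0.8739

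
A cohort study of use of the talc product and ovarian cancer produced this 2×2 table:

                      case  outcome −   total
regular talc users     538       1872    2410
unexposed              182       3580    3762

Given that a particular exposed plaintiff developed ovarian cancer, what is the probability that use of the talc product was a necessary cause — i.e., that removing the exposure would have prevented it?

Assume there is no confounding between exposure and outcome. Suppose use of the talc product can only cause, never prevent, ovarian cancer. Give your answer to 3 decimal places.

PN ≈ 0.783

p₁ = P(outcome | exposed) = 538/2410 = 0.22324
p₀ = P(outcome | unexposed) = 182/3762 = 0.048379
Under exogeneity and monotonicity, PN = (p₁ − p₀)/p₁.
PN = (0.22324 − 0.048379) / 0.22324 ≈ 0.7833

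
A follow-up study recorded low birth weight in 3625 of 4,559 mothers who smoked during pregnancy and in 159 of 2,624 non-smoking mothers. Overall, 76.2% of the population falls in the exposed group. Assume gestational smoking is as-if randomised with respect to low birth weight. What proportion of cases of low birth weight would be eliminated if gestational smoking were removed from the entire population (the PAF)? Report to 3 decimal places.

PAF ≈ 0.902

p₁ = P(outcome | exposed) = 3625/4559 = 0.79513
p₀ = P(outcome | unexposed) = 159/2624 = 0.060595
Overall risk P(Y=1) = π·p₁ + (1−π)·p₀ = 0.762×0.79513 + 0.238×0.060595 = 0.62031.
Under exogeneity, PAF = [P(Y=1) − p₀] / P(Y=1).
PAF = (0.62031 − 0.060595) / 0.62031 ≈ 0.9023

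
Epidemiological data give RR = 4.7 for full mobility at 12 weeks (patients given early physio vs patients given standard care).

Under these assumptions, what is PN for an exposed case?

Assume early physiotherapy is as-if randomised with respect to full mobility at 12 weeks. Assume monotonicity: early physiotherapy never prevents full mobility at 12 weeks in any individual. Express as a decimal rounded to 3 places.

PN ≈ 0.787

Under exogeneity and monotonicity, PN = (RR − 1) / RR = 1 − 1/RR.
PN = (4.7 − 1) / 4.7 = 3.7 / 4.7 ≈ 0.7872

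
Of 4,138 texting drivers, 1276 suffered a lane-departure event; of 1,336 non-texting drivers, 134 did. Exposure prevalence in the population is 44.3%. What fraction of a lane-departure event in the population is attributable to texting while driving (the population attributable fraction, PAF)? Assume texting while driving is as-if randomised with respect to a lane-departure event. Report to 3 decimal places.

PAF ≈ 0.479

p₁ = P(outcome | exposed) = 1276/4138 = 0.30836
p₀ = P(outcome | unexposed) = 134/1336 = 0.1003
Overall risk P(Y=1) = π·p₁ + (1−π)·p₀ = 0.443×0.30836 + 0.557×0.1003 = 0.19247.
Under exogeneity, PAF = [P(Y=1) − p₀] / P(Y=1).
PAF = (0.19247 − 0.1003) / 0.19247 ≈ 0.4789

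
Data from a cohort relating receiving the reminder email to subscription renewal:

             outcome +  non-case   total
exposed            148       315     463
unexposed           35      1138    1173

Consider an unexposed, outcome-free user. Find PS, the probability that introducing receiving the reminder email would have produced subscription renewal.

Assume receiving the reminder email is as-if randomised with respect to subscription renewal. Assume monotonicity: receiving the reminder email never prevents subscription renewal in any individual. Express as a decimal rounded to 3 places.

p₁ = P(outcome | exposed) = 148/463 = 0.31965
p₀ = P(outcome | unexposed) = 35/1173 = 0.029838
Under exogeneity and monotonicity, PS = (p₁ − p₀)/(1 − p₀).
PS = (0.31965 − 0.029838) / 0.97016 ≈ 0.2987

PS ≈ 0.299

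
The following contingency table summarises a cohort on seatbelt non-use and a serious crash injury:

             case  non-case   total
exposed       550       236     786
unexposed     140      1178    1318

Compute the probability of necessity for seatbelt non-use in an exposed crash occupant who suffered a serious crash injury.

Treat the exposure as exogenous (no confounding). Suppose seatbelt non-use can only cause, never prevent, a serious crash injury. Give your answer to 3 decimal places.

PN ≈ 0.848

p₁ = P(outcome | exposed) = 550/786 = 0.69975
p₀ = P(outcome | unexposed) = 140/1318 = 0.10622
Under exogeneity and monotonicity, PN = (p₁ − p₀)/p₁.
PN = (0.69975 − 0.10622) / 0.69975 ≈ 0.8482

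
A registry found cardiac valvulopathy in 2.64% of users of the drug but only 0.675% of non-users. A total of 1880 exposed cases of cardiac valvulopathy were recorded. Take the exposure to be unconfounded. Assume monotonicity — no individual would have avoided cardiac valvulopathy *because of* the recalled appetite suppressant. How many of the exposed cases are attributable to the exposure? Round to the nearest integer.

about 1399 cases

p₁ = 0.0264, p₀ = 0.00675.
PN = (p₁ − p₀)/p₁ = (0.0264 − 0.00675) / 0.0264 ≈ 0.74432.
Attributable cases ≈ PN × (exposed cases) = 0.74432 × 1880 ≈ 1399.32.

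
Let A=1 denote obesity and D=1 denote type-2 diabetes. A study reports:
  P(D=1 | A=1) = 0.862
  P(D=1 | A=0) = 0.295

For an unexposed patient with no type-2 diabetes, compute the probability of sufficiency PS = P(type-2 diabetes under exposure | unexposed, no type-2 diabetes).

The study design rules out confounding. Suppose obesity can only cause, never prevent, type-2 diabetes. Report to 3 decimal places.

PS ≈ 0.804

Let p₁ = 0.862, p₀ = 0.295.
Under exogeneity and monotonicity, PS = (p₁ − p₀) / (1 − p₀).
PS = (0.862 − 0.295) / (1 − 0.295) = 0.567 / 0.705 ≈ 0.8043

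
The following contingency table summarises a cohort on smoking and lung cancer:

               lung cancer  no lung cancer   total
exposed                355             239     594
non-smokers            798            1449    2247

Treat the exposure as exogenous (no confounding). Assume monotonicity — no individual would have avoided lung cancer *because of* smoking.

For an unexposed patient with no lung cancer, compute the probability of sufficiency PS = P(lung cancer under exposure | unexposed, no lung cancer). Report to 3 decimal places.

PS ≈ 0.376

p₁ = P(outcome | exposed) = 355/594 = 0.59764
p₀ = P(outcome | unexposed) = 798/2247 = 0.35514
Under exogeneity and monotonicity, PS = (p₁ − p₀) / (1 − p₀).
PS = (0.59764 − 0.35514) / (1 − 0.35514) = 0.2425 / 0.64486 ≈ 0.3761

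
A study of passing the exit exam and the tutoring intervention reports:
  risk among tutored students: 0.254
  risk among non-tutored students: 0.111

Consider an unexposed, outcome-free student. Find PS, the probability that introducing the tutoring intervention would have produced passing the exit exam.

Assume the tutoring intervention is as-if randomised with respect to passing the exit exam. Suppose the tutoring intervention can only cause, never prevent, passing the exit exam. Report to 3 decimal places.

PS ≈ 0.161

Let p₁ = 0.254, p₀ = 0.111.
Under exogeneity and monotonicity, PS = (p₁ − p₀) / (1 − p₀).
PS = (0.254 − 0.111) / (1 − 0.111) = 0.143 / 0.889 ≈ 0.1609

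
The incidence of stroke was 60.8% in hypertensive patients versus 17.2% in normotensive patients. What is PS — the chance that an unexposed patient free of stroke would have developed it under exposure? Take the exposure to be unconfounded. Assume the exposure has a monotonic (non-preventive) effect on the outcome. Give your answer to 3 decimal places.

PS ≈ 0.527

p₁ = 0.608, p₀ = 0.172.
Under exogeneity and monotonicity, PS = (p₁ − p₀) / (1 − p₀).
PS = (0.608 − 0.172) / (1 − 0.172) = 0.436 / 0.828 ≈ 0.5266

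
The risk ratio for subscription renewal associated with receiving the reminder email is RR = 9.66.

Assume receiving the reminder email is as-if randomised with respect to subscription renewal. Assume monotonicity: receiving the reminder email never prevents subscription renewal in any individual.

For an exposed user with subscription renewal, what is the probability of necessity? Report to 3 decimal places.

PN ≈ 0.896

Under exogeneity and monotonicity, PN = (RR − 1) / RR = 1 − 1/RR.
PN = (9.66 − 1) / 9.66 = 8.66 / 9.66 ≈ 0.8965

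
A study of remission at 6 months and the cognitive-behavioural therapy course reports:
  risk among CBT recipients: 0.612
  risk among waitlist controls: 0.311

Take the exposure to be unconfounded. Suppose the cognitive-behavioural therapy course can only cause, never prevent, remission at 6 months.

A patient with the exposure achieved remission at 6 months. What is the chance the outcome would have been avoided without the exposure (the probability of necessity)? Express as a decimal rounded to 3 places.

Let p₁ = 0.612, p₀ = 0.311.
Under exogeneity and monotonicity, PN = (p₁ − p₀) / p₁.
PN = (0.612 − 0.311) / 0.612 = 0.301 / 0.612 ≈ 0.4918

PN ≈ 0.492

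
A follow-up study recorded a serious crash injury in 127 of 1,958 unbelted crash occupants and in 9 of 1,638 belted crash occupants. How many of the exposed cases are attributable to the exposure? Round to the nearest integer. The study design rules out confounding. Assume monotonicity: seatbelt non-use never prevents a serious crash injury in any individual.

about 116 cases

p₁ = P(outcome | exposed) = 127/1958 = 0.064862
p₀ = P(outcome | unexposed) = 9/1638 = 0.0054945
PN = (p₁ − p₀)/p₁ = (0.064862 − 0.0054945) / 0.064862 ≈ 0.91529.
Attributable cases ≈ PN × (exposed cases) = 0.91529 × 127 ≈ 116.24.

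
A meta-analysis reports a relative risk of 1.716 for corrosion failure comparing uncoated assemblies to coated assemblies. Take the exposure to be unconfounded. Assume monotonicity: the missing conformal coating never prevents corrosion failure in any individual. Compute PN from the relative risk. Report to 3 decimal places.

Under exogeneity and monotonicity, PN = (RR − 1) / RR = 1 − 1/RR.
PN = (1.716 − 1) / 1.716 = 0.716 / 1.716 ≈ 0.4172

PN ≈ 0.417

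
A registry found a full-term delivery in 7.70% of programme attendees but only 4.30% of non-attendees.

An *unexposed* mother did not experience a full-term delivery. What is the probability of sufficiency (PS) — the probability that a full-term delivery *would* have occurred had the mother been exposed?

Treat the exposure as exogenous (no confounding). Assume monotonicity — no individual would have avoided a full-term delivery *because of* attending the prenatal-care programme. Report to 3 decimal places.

p₁ = 0.077, p₀ = 0.043.
Under exogeneity and monotonicity, PS = (p₁ − p₀) / (1 − p₀).
PS = (0.077 − 0.043) / (1 − 0.043) = 0.034 / 0.957 ≈ 0.0355

PS ≈ 0.036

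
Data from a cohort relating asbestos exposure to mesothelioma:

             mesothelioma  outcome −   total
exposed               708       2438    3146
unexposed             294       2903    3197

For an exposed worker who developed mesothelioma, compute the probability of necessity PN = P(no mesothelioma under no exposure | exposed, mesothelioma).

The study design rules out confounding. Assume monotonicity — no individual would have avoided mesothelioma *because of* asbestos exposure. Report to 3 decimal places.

p₁ = P(outcome | exposed) = 708/3146 = 0.22505
p₀ = P(outcome | unexposed) = 294/3197 = 0.091961
Under exogeneity and monotonicity, PN = (p₁ − p₀)/p₁.
PN = (0.22505 − 0.091961) / 0.22505 ≈ 0.5914

PN ≈ 0.591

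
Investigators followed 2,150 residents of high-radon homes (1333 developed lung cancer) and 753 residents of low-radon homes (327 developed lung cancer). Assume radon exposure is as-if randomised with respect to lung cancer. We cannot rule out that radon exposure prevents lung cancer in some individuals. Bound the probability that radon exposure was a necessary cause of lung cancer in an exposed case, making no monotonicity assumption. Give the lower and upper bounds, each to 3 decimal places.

p₁ = P(outcome | exposed) = 1333/2150 = 0.62
p₀ = P(outcome | unexposed) = 327/753 = 0.43426
Under exogeneity alone the bounds on PN are max{0,(p₁−p₀)/p₁} ≤ PN ≤ min{1,(1−p₀)/p₁}.
  lower = (p₁ − p₀)/p₁ = 0.18574 / 0.62 ≈ 0.2996
  upper = min{1, (1 − p₀)/p₁} = 0.56574 / 0.62 ≈ 0.9125

0.300 ≤ PN ≤ 0.912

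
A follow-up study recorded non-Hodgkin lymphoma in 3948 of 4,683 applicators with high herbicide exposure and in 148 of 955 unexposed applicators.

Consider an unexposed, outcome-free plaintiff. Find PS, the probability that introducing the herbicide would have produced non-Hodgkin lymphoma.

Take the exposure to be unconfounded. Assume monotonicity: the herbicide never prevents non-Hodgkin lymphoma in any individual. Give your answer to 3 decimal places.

p₁ = P(outcome | exposed) = 3948/4683 = 0.84305
p₀ = P(outcome | unexposed) = 148/955 = 0.15497
Under exogeneity and monotonicity, PS = (p₁ − p₀) / (1 − p₀).
PS = (0.84305 − 0.15497) / (1 − 0.15497) = 0.68808 / 0.84503 ≈ 0.8143

PS ≈ 0.814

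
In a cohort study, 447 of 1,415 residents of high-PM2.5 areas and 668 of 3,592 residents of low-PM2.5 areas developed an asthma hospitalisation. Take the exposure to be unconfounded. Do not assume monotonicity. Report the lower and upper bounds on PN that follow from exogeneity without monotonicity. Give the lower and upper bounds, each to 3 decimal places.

p₁ = P(outcome | exposed) = 447/1415 = 0.3159
p₀ = P(outcome | unexposed) = 668/3592 = 0.18597
Under exogeneity alone the bounds on PN are max{0,(p₁−p₀)/p₁} ≤ PN ≤ min{1,(1−p₀)/p₁}.
  lower = (p₁ − p₀)/p₁ = 0.12993 / 0.3159 ≈ 0.4113
  upper = min{1, (1 − p₀)/p₁} = 0.81403 / 0.3159 ≈ 2.5769 → capped at 1

0.411 ≤ PN ≤ 1.000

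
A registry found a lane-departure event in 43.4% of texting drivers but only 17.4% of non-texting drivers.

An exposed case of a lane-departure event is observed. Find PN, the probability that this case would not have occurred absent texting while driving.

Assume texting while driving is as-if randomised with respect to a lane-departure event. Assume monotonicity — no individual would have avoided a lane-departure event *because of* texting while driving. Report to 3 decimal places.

PN ≈ 0.599

p₁ = 0.434, p₀ = 0.174.
Under exogeneity and monotonicity, PN = (p₁ − p₀) / p₁.
PN = (0.434 − 0.174) / 0.434 = 0.26 / 0.434 ≈ 0.5991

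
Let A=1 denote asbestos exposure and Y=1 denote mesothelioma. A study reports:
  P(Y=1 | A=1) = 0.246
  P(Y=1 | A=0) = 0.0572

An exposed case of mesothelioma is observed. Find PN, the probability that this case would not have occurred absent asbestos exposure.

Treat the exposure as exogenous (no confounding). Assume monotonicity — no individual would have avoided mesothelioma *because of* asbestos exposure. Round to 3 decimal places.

PN ≈ 0.767

Let p₁ = 0.246, p₀ = 0.0572.
Under exogeneity and monotonicity, PN = (p₁ − p₀) / p₁.
PN = (0.246 − 0.0572) / 0.246 = 0.1888 / 0.246 ≈ 0.7675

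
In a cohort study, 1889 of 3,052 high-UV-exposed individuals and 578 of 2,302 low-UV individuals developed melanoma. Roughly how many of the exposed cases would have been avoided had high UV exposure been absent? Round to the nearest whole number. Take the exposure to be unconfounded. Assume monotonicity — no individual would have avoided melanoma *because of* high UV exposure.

about 1123 cases

p₁ = P(outcome | exposed) = 1889/3052 = 0.61894
p₀ = P(outcome | unexposed) = 578/2302 = 0.25109
PN = (p₁ − p₀)/p₁ = (0.61894 − 0.25109) / 0.61894 ≈ 0.59433.
Attributable cases ≈ PN × (exposed cases) = 0.59433 × 1889 ≈ 1122.69.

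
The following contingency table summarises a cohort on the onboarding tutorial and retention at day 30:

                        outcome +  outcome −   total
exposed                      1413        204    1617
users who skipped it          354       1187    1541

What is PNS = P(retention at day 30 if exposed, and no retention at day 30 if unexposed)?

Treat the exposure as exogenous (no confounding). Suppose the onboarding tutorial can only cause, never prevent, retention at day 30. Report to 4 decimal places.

p₁ = P(outcome | exposed) = 1413/1617 = 0.87384
p₀ = P(outcome | unexposed) = 354/1541 = 0.22972
Under exogeneity and monotonicity, PNS = p₁ − p₀.
PNS = 0.87384 − 0.22972 = 0.64412

PNS ≈ 0.6441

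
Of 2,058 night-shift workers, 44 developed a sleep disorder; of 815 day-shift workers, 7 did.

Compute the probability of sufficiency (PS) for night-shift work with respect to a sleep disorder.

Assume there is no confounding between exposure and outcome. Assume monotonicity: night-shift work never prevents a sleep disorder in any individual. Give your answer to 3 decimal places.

p₁ = P(outcome | exposed) = 44/2058 = 0.02138
p₀ = P(outcome | unexposed) = 7/815 = 0.008589
Under exogeneity and monotonicity, PS = (p₁ − p₀) / (1 − p₀).
PS = (0.02138 − 0.008589) / (1 − 0.008589) = 0.012791 / 0.99141 ≈ 0.0129

PS ≈ 0.013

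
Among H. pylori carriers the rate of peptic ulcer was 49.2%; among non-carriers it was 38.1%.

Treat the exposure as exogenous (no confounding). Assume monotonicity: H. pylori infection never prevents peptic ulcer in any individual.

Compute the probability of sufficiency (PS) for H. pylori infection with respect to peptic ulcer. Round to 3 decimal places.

PS ≈ 0.179

p₁ = 0.492, p₀ = 0.381.
Under exogeneity and monotonicity, PS = (p₁ − p₀) / (1 − p₀).
PS = (0.492 − 0.381) / (1 − 0.381) = 0.111 / 0.619 ≈ 0.1793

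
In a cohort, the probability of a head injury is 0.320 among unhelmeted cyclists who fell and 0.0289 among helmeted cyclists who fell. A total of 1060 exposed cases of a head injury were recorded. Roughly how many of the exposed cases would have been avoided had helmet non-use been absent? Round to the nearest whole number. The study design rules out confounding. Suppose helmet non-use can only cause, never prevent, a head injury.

Let p₁ = 0.32, p₀ = 0.0289.
PN = (p₁ − p₀)/p₁ = (0.32 − 0.0289) / 0.32 ≈ 0.90969.
Attributable cases ≈ PN × (exposed cases) = 0.90969 × 1060 ≈ 964.27.

about 964 cases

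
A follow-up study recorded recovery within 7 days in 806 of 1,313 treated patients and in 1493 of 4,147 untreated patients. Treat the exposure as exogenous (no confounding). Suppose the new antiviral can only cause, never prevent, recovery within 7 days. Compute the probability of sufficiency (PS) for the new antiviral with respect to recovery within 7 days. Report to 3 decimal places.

PS ≈ 0.397

p₁ = P(outcome | exposed) = 806/1313 = 0.61386
p₀ = P(outcome | unexposed) = 1493/4147 = 0.36002
Under exogeneity and monotonicity, PS = (p₁ − p₀) / (1 − p₀).
PS = (0.61386 − 0.36002) / (1 − 0.36002) = 0.25384 / 0.63998 ≈ 0.3966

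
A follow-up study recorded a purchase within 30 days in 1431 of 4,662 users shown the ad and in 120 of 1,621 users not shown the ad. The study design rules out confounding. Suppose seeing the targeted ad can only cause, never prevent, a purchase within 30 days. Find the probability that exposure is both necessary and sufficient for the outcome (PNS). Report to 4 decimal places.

PNS ≈ 0.2329

p₁ = P(outcome | exposed) = 1431/4662 = 0.30695
p₀ = P(outcome | unexposed) = 120/1621 = 0.074028
Under exogeneity and monotonicity, PNS = p₁ − p₀.
PNS = 0.30695 − 0.074028 = 0.23292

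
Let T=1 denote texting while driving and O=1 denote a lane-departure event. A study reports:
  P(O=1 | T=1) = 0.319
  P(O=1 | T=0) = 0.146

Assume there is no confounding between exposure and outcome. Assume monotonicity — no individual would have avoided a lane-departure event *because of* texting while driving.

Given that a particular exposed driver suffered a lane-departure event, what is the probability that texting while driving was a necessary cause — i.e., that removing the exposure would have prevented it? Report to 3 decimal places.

Let p₁ = 0.319, p₀ = 0.146.
Under exogeneity and monotonicity, PN = (p₁ − p₀) / p₁.
PN = (0.319 − 0.146) / 0.319 = 0.173 / 0.319 ≈ 0.5423

PN ≈ 0.542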